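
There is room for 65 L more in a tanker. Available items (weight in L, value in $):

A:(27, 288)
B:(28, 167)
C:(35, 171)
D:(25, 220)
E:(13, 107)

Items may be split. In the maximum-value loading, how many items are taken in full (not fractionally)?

Sort by value per unit weight and fill in that order.
Ratios (sorted): A 10.67, D 8.80, E 8.23, B 5.96, C 4.89
take A (27 @ 288); take D (25 @ 220); take E (13 @ 107). Capacity used 65/65.
3 item(s) taken whole.

3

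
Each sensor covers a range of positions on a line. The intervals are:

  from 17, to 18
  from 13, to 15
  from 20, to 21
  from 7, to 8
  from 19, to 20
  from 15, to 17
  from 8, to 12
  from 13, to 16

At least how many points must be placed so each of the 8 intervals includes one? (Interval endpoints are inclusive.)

Sort by right endpoint; whenever an interval is uncovered, place a point at its right end.
Sorted: [7,8] [8,12] [13,15] [13,16] [15,17] [17,18] [19,20] [20,21]
{[7,8],[8,12]} hit by 8; {[13,15],[13,16],[15,17]} hit by 15; {[17,18]} hit by 18; {[19,20],[20,21]} hit by 20.
Points: 8, 15, 18, 20 (4 total).

4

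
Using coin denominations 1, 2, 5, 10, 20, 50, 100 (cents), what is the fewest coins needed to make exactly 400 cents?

Greedy: take as many of the largest coin as possible, then repeat with the remainder.
400 − 4×100→0
Total coins = 4 = 4

4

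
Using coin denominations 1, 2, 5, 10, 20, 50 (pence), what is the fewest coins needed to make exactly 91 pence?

Greedy: take as many of the largest coin as possible, then repeat with the remainder.
91 = 1×50 + 2×20 + 1×1
Total coins = 1 + 2 + 1 = 4

4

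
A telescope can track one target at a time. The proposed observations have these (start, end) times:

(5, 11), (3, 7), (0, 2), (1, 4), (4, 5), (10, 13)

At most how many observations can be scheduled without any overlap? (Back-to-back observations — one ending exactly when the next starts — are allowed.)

Sorted by end: (0,2)  (1,4)  (4,5)  (3,7)  (5,11)  (10,13)
take (0,2); take (4,5); take (5,11).
Selected 3 observations.

3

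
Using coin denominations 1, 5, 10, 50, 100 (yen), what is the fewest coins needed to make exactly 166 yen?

5

166 = 1×100 + 1×50 + 1×10 + 1×5 + 1×1
Total coins = 1 + 1 + 1 + 1 + 1 = 5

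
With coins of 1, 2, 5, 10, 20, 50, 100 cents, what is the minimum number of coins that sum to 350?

Use the largest denomination that fits, subtract, and repeat.
350 = 3×100 + 1×50
Total coins = 3 + 1 = 4

4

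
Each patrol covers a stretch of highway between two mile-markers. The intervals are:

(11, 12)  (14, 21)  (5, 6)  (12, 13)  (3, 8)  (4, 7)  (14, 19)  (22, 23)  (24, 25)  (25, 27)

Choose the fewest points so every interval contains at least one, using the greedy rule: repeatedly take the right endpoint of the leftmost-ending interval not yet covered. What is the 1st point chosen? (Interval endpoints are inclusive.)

6

Sort by right endpoint; whenever an interval is uncovered, place a point at its right end.
Sorted: [5,6] [4,7] [3,8] [11,12] [12,13] [14,19] [14,21] [22,23] [24,25] [25,27]
{[5,6],[4,7],[3,8]} hit by 6; {[11,12],[12,13]} hit by 12; {[14,19],[14,21]} hit by 19; {[22,23]} hit by 23; {[24,25],[25,27]} hit by 25.
Points: 6, 12, 19, 23, 25 (5 total).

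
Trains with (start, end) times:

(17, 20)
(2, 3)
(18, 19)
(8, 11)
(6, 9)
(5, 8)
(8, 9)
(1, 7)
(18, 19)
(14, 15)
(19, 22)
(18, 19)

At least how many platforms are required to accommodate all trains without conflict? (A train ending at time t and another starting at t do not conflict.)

4

The answer is the maximum number of intervals overlapping at any instant.
Events (time:±→running): 1:+→1 2:+→2 3:-→1 5:+→2 6:+→3 7:-→2 8:-→1 8:+→2 8:+→3 9:-→2 9:-→1 11:-→0 14:+→1 15:-→0 17:+→1 18:+→2 18:+→3 18:+→4 … peak 4.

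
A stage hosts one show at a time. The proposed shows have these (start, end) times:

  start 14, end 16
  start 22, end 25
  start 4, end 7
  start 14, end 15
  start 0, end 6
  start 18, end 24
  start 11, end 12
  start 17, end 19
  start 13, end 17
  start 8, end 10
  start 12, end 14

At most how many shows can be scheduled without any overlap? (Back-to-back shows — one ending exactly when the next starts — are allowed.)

7

Sort by end time and greedily take each interval whose start is ≥ the last chosen end.
By end time: (0,6), (4,7), (8,10), (11,12), (12,14), (14,15), (14,16), (13,17), (17,19), (18,24), (22,25).
Pick (0,6); next start ≥ 6 → (8,10); next start ≥ 10 → (11,12); next start ≥ 12 → (12,14); next start ≥ 14 → (14,15); next start ≥ 15 → (17,19); next start ≥ 19 → (22,25).
Selected 7 shows.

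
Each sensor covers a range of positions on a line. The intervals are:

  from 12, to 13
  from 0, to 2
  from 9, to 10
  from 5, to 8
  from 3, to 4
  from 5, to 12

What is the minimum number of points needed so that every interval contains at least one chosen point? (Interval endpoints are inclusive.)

Process intervals by earliest right end; each time one isn't hit yet, stab at its right endpoint.
Sorted: [0,2] [3,4] [5,8] [9,10] [5,12] [12,13]
{[0,2]} hit by 2; {[3,4]} hit by 4; {[5,8]} hit by 8; {[9,10],[5,12]} hit by 10; {[12,13]} hit by 13.
Points: 2, 4, 8, 10, 13 (5 total).

5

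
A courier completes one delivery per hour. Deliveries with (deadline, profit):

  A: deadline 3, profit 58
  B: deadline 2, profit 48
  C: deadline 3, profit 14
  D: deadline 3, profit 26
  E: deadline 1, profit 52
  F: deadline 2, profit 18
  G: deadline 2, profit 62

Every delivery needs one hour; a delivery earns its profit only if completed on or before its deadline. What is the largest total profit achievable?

172

By profit: G(d2,62), A(d3,58), E(d1,52), B(d2,48), D(d3,26), F(d2,18), C(d3,14)
G→slot 2; A→slot 3; E→slot 1; B skipped; D skipped; F skipped; C skipped.
Profit = 52 + 62 + 58 = 172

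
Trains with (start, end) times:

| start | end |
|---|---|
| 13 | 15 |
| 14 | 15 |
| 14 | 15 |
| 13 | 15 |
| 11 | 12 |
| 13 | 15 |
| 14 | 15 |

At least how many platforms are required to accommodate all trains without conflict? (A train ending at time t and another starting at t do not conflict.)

6

The answer is the maximum number of intervals overlapping at any instant.
Events (time:±→running): 11:+→1 12:-→0 13:+→1 13:+→2 13:+→3 14:+→4 14:+→5 14:+→6 … peak 6.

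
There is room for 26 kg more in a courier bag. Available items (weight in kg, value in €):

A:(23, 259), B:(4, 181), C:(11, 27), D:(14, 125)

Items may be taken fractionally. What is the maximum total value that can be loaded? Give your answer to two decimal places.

Sort by value per unit weight and fill in that order.
Order: B (181/4=45.25) > A (259/23=11.26) > D (125/14=8.93) > C (27/11=2.45)
Fill: take B (4 @ 181) → take 22/23 of A → 247.74; 26/26 used.
Total value = 428.74

428.74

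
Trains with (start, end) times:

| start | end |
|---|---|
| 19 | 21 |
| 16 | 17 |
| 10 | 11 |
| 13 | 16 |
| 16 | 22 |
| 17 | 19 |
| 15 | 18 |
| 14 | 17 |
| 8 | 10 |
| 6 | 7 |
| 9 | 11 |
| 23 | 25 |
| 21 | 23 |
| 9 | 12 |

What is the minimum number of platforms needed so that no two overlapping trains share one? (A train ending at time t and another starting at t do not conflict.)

4

starts: [6, 8, 9, 9, 10, 13, 14, 15, 16, 16, 17, 19, 21, 23]
ends:   [7, 10, 11, 11, 12, 16, 17, 17, 18, 19, 21, 22, 23, 25]
s6→1 e7→0 s8→1 s9→2 s9→3 e10→2 s10→3 e11→2 e11→1 e12→0 s13→1 s14→2 s15→3 e16→2 s16→3 s16→4  — peak 4.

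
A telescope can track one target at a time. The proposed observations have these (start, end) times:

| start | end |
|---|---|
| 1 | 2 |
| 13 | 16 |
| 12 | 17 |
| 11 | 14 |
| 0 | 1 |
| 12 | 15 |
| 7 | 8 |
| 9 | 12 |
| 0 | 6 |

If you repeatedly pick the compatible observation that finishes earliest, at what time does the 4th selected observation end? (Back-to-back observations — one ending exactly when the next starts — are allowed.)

12

By end time: (0,1), (1,2), (0,6), (7,8), (9,12), (11,14), (12,15), (13,16), (12,17).
Pick (0,1); next start ≥ 1 → (1,2); next start ≥ 2 → (7,8); next start ≥ 8 → (9,12); next start ≥ 12 → (12,15).
Selected: (0,1) (1,2) (7,8) (9,12) (12,15)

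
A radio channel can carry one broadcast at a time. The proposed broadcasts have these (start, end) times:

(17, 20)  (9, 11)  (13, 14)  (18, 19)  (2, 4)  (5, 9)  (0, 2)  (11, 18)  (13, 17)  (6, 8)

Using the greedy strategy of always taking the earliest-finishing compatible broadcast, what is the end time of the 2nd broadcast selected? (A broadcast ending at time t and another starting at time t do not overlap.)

4

Sort by end time and greedily take each interval whose start is ≥ the last chosen end.
By end time: (0,2), (2,4), (6,8), (5,9), (9,11), (13,14), (13,17), (11,18), (18,19), (17,20).
Pick (0,2); next start ≥ 2 → (2,4); next start ≥ 4 → (6,8); next start ≥ 8 → (9,11); next start ≥ 11 → (13,14); next start ≥ 14 → (18,19).
Selected: (0,2) (2,4) (6,8) (9,11) (13,14) (18,19)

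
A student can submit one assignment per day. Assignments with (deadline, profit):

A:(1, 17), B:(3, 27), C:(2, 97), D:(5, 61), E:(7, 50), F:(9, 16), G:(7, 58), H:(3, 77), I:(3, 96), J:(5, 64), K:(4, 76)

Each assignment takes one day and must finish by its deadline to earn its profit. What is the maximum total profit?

Profit order: C=97 I=96 H=77 K=76 J=64 D=61 G=58 E=50 B=27 A=17 F=16
Assign: C→slot 2, I→slot 3, H→slot 1, K→slot 4, J→slot 5, D skipped, G→slot 7, E→slot 6, B skipped, A skipped, F→slot 9.
Slots: [1:H] [2:C] [3:I] [4:K] [5:J] [6:E] [7:G] [9:F]
Profit = 77 + 97 + 96 + 76 + 64 + 50 + 58 + 16 = 534

534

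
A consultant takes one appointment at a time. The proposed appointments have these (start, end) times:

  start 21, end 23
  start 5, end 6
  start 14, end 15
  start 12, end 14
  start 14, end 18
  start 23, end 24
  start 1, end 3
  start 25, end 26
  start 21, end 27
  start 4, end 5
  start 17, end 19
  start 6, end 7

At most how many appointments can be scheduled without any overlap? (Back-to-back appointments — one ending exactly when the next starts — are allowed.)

10

By end time: (1,3), (4,5), (5,6), (6,7), (12,14), (14,15), (14,18), (17,19), (21,23), (23,24), (25,26), (21,27).
Pick (1,3); next start ≥ 3 → (4,5); next start ≥ 5 → (5,6); next start ≥ 6 → (6,7); next start ≥ 7 → (12,14); next start ≥ 14 → (14,15); next start ≥ 15 → (17,19); next start ≥ 19 → (21,23); next start ≥ 23 → (23,24); next start ≥ 24 → (25,26).
Selected 10 appointments.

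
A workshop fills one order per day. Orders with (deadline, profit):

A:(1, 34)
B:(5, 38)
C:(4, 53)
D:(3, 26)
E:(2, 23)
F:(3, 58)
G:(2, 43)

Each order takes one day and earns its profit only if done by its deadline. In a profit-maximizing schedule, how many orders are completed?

Profit order: F=58 C=53 G=43 B=38 A=34 D=26 E=23
Assign: F→slot 3, C→slot 4, G→slot 2, B→slot 5, A→slot 1, D skipped, E skipped.
Slots: [1:A] [2:G] [3:F] [4:C] [5:B]
5 of 7 scheduled.

5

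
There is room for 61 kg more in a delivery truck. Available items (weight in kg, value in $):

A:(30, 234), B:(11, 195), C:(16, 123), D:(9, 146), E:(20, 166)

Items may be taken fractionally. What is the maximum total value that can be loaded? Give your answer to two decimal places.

670.80

Greedy by value/weight ratio, highest first.
Ratios (sorted): B 17.73, D 16.22, E 8.30, A 7.80, C 7.69
take B (11 @ 195); take D (9 @ 146); take E (20 @ 166); take 21/30 of A → 163.80. Capacity used 61/61.
Total value = 670.80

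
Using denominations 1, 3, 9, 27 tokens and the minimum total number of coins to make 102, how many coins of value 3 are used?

Greedy: take as many of the largest coin as possible, then repeat with the remainder.
102 − 3×27→21 − 2×9→3 − 1×3→0
Count of 3: 1

1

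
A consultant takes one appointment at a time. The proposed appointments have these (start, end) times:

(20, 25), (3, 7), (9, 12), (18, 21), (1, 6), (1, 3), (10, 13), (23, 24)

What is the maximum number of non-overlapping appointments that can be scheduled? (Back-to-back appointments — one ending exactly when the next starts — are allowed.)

Sort by end time and greedily take each interval whose start is ≥ the last chosen end.
By end time: (1,3), (1,6), (3,7), (9,12), (10,13), (18,21), (23,24), (20,25).
Pick (1,3); next start ≥ 3 → (3,7); next start ≥ 7 → (9,12); next start ≥ 12 → (18,21); next start ≥ 21 → (23,24).
Selected 5 appointments.

5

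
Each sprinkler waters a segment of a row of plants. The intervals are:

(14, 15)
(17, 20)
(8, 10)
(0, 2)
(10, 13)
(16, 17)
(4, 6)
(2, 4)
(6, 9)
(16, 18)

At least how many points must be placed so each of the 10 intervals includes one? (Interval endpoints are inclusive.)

Process intervals by earliest right end; each time one isn't hit yet, stab at its right endpoint.
Sorted: [0,2] [2,4] [4,6] [6,9] [8,10] [10,13] [14,15] [16,17] [16,18] [17,20]
{[0,2],[2,4]} hit by 2; {[4,6],[6,9]} hit by 6; {[8,10],[10,13]} hit by 10; {[14,15]} hit by 15; {[16,17],[16,18],[17,20]} hit by 17.
Points: 2, 6, 10, 15, 17 (5 total).

5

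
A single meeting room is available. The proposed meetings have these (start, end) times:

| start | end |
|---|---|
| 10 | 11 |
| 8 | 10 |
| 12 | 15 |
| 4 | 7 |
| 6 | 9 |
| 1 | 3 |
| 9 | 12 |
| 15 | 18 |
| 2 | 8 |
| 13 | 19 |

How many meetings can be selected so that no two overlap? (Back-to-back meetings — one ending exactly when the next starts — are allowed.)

6

Greedy by earliest finish: after sorting by end time, pick each interval compatible with the last pick.
Sorted by end: (1,3)  (4,7)  (2,8)  (6,9)  (8,10)  (10,11)  (9,12)  (12,15)  (15,18)  (13,19)
take (1,3); take (4,7); take (8,10); take (10,11); take (12,15); take (15,18).
Selected 6 meetings.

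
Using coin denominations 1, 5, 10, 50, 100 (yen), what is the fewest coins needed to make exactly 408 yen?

Greedy: take as many of the largest coin as possible, then repeat with the remainder.
408 − 4×100→8 − 1×5→3 − 3×1→0
Total coins = 4 + 1 + 3 = 8

8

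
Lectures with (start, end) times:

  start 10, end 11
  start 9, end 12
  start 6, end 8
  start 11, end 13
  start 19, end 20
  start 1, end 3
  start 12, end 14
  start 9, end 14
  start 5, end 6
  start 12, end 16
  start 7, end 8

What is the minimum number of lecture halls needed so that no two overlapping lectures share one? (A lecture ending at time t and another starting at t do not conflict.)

4

The answer is the maximum number of intervals overlapping at any instant.
Events (time:±→running): 1:+→1 3:-→0 5:+→1 6:-→0 6:+→1 7:+→2 8:-→1 8:-→0 9:+→1 9:+→2 10:+→3 11:-→2 11:+→3 12:-→2 12:+→3 12:+→4 … peak 4.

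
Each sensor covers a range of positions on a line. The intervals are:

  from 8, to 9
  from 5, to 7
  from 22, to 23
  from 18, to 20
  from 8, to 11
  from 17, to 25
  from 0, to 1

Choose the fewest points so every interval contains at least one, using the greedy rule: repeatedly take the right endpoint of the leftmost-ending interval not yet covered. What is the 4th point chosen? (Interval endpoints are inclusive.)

20

Sorted: [0,1] [5,7] [8,9] [8,11] [18,20] [22,23] [17,25]
{[0,1]} hit by 1; {[5,7]} hit by 7; {[8,9],[8,11]} hit by 9; {[18,20]} hit by 20; {[22,23],[17,25]} hit by 23.
Points: 1, 7, 9, 20, 23 (5 total).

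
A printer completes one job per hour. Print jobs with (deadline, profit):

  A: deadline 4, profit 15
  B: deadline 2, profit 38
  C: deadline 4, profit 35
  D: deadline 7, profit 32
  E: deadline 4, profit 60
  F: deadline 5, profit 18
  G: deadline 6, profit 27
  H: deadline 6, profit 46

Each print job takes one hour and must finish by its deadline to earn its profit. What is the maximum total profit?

256

Take jobs in profit order; each goes to the latest open slot no later than its deadline.
By profit: E(d4,60), H(d6,46), B(d2,38), C(d4,35), D(d7,32), G(d6,27), F(d5,18), A(d4,15)
E→slot 4; H→slot 6; B→slot 2; C→slot 3; D→slot 7; G→slot 5; F→slot 1; A skipped.
Profit = 18 + 38 + 35 + 60 + 27 + 46 + 32 = 256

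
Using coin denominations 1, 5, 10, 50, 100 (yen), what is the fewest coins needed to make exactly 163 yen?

6

163 = 1×100 + 1×50 + 1×10 + 3×1
Total coins = 1 + 1 + 1 + 3 = 6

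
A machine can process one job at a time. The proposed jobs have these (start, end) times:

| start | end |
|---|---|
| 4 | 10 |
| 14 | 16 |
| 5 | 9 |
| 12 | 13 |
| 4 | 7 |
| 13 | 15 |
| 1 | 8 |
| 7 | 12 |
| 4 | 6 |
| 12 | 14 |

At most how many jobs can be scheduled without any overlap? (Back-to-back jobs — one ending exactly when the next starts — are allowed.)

Greedy by earliest finish: after sorting by end time, pick each interval compatible with the last pick.
Sorted by end: (4,6)  (4,7)  (1,8)  (5,9)  (4,10)  (7,12)  (12,13)  (12,14)  (13,15)  (14,16)
take (4,6); skip (4,7); skip (5,9); skip (4,10); take (7,12); take (12,13); skip (12,14); take (13,15); skip (14,16).
Selected 4 jobs.

4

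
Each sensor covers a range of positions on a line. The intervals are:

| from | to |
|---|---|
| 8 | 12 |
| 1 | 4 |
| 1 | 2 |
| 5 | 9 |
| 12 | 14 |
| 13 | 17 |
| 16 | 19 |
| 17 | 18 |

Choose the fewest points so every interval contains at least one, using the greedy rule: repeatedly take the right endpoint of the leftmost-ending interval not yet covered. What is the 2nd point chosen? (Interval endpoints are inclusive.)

Sort by right endpoint; whenever an interval is uncovered, place a point at its right end.
By right end: [1,2]  [1,4]  [5,9]  [8,12]  [12,14]  [13,17]  [17,18]  [16,19]
[1,2] uncovered → point at 2; [5,9] uncovered → point at 9; [12,14] uncovered → point at 14; [17,18] uncovered → point at 18.
Points: 2, 9, 14, 18 (4 total).

9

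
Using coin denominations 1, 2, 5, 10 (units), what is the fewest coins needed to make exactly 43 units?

43 = 4×10 + 1×2 + 1×1
Total coins = 4 + 1 + 1 = 6

6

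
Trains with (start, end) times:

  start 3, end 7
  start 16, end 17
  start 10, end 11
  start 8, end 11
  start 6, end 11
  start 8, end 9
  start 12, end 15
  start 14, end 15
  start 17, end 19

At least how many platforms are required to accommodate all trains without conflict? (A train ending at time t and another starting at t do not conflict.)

Events (time:±→running): 3:+→1 6:+→2 7:-→1 8:+→2 8:+→3 … peak 3.

3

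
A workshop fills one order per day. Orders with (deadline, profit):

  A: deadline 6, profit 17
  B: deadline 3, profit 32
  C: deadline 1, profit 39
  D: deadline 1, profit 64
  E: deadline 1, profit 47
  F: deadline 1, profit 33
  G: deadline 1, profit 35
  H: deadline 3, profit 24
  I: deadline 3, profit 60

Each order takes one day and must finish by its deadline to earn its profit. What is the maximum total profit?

Sort by profit descending; place each in the latest free slot ≤ its deadline.
By profit: D(d1,64), I(d3,60), E(d1,47), C(d1,39), G(d1,35), F(d1,33), B(d3,32), H(d3,24), A(d6,17)
D→slot 1; I→slot 3; E skipped; C skipped; G skipped; F skipped; B→slot 2; H skipped; A→slot 6.
Profit = 64 + 32 + 60 + 17 = 173

173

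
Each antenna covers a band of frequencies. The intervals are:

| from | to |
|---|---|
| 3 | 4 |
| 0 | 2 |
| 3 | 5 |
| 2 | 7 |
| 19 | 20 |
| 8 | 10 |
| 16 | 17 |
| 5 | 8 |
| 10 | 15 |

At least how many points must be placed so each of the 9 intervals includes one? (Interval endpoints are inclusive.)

Sort by right endpoint; whenever an interval is uncovered, place a point at its right end.
By right end: [0,2]  [3,4]  [3,5]  [2,7]  [5,8]  [8,10]  [10,15]  [16,17]  [19,20]
[0,2] uncovered → point at 2; [3,4] uncovered → point at 4; [5,8] uncovered → point at 8; [10,15] uncovered → point at 15; [16,17] uncovered → point at 17; [19,20] uncovered → point at 20.
Points: 2, 4, 8, 15, 17, 20 (6 total).

6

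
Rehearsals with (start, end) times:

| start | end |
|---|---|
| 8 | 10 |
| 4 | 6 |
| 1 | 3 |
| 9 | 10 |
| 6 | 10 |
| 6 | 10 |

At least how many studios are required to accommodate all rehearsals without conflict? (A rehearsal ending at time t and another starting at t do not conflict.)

The answer is the maximum number of intervals overlapping at any instant.
starts: [1, 4, 6, 6, 8, 9]
ends:   [3, 6, 10, 10, 10, 10]
s1→1 e3→0 s4→1 e6→0 s6→1 s6→2 s8→3 s9→4  — peak 4.

4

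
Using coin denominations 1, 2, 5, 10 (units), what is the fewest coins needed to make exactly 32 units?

4

32 = 3×10 + 1×2
Total coins = 3 + 1 = 4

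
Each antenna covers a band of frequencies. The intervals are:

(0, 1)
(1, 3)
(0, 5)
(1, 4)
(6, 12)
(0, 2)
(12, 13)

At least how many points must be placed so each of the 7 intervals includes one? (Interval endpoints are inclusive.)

2

Sort by right endpoint; whenever an interval is uncovered, place a point at its right end.
Sorted: [0,1] [0,2] [1,3] [1,4] [0,5] [6,12] [12,13]
{[0,1],[0,2],[1,3],[1,4],[0,5]} hit by 1; {[6,12],[12,13]} hit by 12.
Points: 1, 12 (2 total).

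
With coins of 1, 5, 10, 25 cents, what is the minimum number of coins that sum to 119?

10

119 − 4×25→19 − 1×10→9 − 1×5→4 − 4×1→0
Total coins = 4 + 1 + 1 + 4 = 10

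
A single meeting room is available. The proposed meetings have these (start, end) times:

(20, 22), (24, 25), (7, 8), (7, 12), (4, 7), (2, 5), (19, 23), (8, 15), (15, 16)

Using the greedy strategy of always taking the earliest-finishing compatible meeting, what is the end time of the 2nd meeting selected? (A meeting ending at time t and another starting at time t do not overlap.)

8

Sorted by end: (2,5)  (4,7)  (7,8)  (7,12)  (8,15)  (15,16)  (20,22)  (19,23)  (24,25)
take (2,5); skip (4,7); take (7,8); skip (7,12); take (8,15); take (15,16); take (20,22); skip (19,23); take (24,25).
Selected: (2,5) (7,8) (8,15) (15,16) (20,22) (24,25)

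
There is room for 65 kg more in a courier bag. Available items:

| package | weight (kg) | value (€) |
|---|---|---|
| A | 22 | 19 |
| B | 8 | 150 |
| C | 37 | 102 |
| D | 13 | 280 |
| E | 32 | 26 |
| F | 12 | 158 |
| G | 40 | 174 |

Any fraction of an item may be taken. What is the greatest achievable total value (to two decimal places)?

727.20

Greedy by value/weight ratio, highest first.
Ratios (sorted): D 21.54, B 18.75, F 13.17, G 4.35, C 2.76, A 0.86, E 0.81
take D (13 @ 280); take B (8 @ 150); take F (12 @ 158); take 32/40 of G → 139.20. Capacity used 65/65.
Total value = 727.20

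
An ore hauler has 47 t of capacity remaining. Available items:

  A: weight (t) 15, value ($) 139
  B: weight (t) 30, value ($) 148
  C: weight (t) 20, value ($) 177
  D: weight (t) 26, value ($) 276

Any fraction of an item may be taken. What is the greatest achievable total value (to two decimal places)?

Order: D (276/26=10.62) > A (139/15=9.27) > C (177/20=8.85) > B (148/30=4.93)
Fill: take D (26 @ 276) → take A (15 @ 139) → take 6/20 of C → 53.10; 47/47 used.
Total value = 468.10

468.10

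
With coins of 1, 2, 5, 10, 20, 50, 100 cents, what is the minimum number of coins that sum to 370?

Greedy: take as many of the largest coin as possible, then repeat with the remainder.
370 − 3×100→70 − 1×50→20 − 1×20→0
Total coins = 3 + 1 + 1 = 5

5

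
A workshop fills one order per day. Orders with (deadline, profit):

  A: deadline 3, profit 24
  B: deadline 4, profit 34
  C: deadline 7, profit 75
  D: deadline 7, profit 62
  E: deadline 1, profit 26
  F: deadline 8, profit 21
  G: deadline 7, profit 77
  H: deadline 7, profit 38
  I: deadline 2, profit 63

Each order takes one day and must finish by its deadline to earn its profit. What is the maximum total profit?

By profit: G(d7,77), C(d7,75), I(d2,63), D(d7,62), H(d7,38), B(d4,34), E(d1,26), A(d3,24), F(d8,21)
G→slot 7; C→slot 6; I→slot 2; D→slot 5; H→slot 4; B→slot 3; E→slot 1; A skipped; F→slot 8.
Profit = 26 + 63 + 34 + 38 + 62 + 75 + 77 + 21 = 396

396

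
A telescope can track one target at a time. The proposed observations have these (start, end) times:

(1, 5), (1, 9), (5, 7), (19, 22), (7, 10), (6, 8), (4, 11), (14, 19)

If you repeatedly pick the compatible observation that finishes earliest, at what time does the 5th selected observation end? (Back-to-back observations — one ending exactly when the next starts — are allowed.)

Sort by end time and greedily take each interval whose start is ≥ the last chosen end.
Sorted by end: (1,5)  (5,7)  (6,8)  (1,9)  (7,10)  (4,11)  (14,19)  (19,22)
take (1,5); take (5,7); skip (1,9); take (7,10); take (14,19); take (19,22).
Selected: (1,5) (5,7) (7,10) (14,19) (19,22)

22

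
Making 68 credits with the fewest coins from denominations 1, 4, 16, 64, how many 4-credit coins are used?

68 − 1×64→4 − 1×4→0
Count of 4: 1

1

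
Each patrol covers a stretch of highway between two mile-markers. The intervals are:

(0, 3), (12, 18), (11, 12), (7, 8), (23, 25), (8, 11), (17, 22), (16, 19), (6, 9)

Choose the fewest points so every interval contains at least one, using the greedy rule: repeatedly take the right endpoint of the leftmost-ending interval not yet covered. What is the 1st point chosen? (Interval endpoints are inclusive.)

3

By right end: [0,3]  [7,8]  [6,9]  [8,11]  [11,12]  [12,18]  [16,19]  [17,22]  [23,25]
[0,3] uncovered → point at 3; [7,8] uncovered → point at 8; [11,12] uncovered → point at 12; [16,19] uncovered → point at 19; [23,25] uncovered → point at 25.
Points: 3, 8, 12, 19, 25 (5 total).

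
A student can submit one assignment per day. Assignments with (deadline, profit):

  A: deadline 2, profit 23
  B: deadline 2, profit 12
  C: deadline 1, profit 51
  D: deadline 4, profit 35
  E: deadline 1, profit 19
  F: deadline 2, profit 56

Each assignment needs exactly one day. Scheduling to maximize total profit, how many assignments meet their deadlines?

Take jobs in profit order; each goes to the latest open slot no later than its deadline.
By profit: F(d2,56), C(d1,51), D(d4,35), A(d2,23), E(d1,19), B(d2,12)
F→slot 2; C→slot 1; D→slot 4; A skipped; E skipped; B skipped.
3 of 6 scheduled.

3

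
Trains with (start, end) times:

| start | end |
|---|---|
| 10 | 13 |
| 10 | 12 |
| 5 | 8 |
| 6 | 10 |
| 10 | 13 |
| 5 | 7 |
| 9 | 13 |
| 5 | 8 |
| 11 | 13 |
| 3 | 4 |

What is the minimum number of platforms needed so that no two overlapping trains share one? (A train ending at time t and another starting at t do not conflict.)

Count concurrent intervals with a sweep; the peak is the room count.
starts: [3, 5, 5, 5, 6, 9, 10, 10, 10, 11]
ends:   [4, 7, 8, 8, 10, 12, 13, 13, 13, 13]
s3→1 e4→0 s5→1 s5→2 s5→3 s6→4 e7→3 e8→2 e8→1 s9→2 e10→1 s10→2 s10→3 s10→4 s11→5  — peak 5.

5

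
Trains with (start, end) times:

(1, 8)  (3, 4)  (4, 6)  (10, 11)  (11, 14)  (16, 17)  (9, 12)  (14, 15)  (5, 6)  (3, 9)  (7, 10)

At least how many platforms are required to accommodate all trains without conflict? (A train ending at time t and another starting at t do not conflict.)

4

The answer is the maximum number of intervals overlapping at any instant.
Events (time:±→running): 1:+→1 3:+→2 3:+→3 4:-→2 4:+→3 5:+→4 … peak 4.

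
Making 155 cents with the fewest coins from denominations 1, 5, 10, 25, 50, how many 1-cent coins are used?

Use the largest denomination that fits, subtract, and repeat.
155 = 3×50 + 1×5
Count of 1: 0

0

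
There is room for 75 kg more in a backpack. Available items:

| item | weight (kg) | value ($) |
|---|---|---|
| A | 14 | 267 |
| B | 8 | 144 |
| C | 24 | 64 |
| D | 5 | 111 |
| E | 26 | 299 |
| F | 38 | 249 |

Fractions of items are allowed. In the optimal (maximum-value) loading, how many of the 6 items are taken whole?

4

Greedy by value/weight ratio, highest first.
Ratios (sorted): D 22.20, A 19.07, B 18.00, E 11.50, F 6.55, C 2.67
take D (5 @ 111); take A (14 @ 267); take B (8 @ 144); take E (26 @ 299); take 22/38 of F → 144.16. Capacity used 75/75.
4 item(s) taken whole; one partial (take 22/38 of F).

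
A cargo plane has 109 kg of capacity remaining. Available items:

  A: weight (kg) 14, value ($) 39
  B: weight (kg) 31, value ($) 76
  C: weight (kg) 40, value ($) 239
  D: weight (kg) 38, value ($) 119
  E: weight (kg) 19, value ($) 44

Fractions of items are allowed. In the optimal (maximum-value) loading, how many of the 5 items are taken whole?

Greedy by value/weight ratio, highest first.
Ratios (sorted): C 5.97, D 3.13, A 2.79, B 2.45, E 2.32
take C (40 @ 239); take D (38 @ 119); take A (14 @ 39); take 17/31 of B → 41.68. Capacity used 109/109.
3 item(s) taken whole; one partial (take 17/31 of B).

3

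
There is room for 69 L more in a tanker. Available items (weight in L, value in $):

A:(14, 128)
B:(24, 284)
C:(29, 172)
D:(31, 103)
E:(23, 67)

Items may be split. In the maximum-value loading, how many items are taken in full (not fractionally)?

3

Greedy by value/weight ratio, highest first.
Ratios (sorted): B 11.83, A 9.14, C 5.93, D 3.32, E 2.91
take B (24 @ 284); take A (14 @ 128); take C (29 @ 172); take 2/31 of D → 6.65. Capacity used 69/69.
3 item(s) taken whole; one partial (take 2/31 of D).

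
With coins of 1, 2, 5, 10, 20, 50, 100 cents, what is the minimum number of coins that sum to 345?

345 − 3×100→45 − 2×20→5 − 1×5→0
Total coins = 3 + 2 + 1 = 6

6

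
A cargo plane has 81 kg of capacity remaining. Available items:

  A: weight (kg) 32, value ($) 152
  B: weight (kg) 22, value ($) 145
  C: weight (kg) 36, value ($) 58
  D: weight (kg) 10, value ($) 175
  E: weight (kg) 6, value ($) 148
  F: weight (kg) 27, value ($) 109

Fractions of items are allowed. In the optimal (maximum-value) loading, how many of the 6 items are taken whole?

Greedy by value/weight ratio, highest first.
Order: E (148/6=24.67) > D (175/10=17.50) > B (145/22=6.59) > A (152/32=4.75) > F (109/27=4.04) > C (58/36=1.61)
Fill: take E (6 @ 148) → take D (10 @ 175) → take B (22 @ 145) → take A (32 @ 152) → take 11/27 of F → 44.41; 81/81 used.
4 item(s) taken whole; one partial (take 11/27 of F).

4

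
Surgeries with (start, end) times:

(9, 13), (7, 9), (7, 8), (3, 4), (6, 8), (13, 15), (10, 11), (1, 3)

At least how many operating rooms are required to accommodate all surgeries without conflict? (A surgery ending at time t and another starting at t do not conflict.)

3

starts: [1, 3, 6, 7, 7, 9, 10, 13]
ends:   [3, 4, 8, 8, 9, 11, 13, 15]
s1→1 e3→0 s3→1 e4→0 s6→1 s7→2 s7→3  — peak 3.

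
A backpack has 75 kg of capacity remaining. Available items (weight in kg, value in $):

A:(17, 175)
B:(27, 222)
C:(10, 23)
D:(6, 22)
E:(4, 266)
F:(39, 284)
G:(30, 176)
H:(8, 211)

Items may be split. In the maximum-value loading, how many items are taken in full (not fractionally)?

4

Greedy by value/weight ratio, highest first.
Ratios (sorted): E 66.50, H 26.38, A 10.29, B 8.22, F 7.28, G 5.87, D 3.67, C 2.30
take E (4 @ 266); take H (8 @ 211); take A (17 @ 175); take B (27 @ 222); take 19/39 of F → 138.36. Capacity used 75/75.
4 item(s) taken whole; one partial (take 19/39 of F).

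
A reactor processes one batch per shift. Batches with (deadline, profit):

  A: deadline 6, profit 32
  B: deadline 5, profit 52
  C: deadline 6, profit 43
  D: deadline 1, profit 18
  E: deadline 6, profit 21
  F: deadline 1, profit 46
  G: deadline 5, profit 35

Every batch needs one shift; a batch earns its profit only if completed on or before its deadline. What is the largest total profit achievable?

By profit: B(d5,52), F(d1,46), C(d6,43), G(d5,35), A(d6,32), E(d6,21), D(d1,18)
B→slot 5; F→slot 1; C→slot 6; G→slot 4; A→slot 3; E→slot 2; D skipped.
Profit = 46 + 21 + 32 + 35 + 52 + 43 = 229

229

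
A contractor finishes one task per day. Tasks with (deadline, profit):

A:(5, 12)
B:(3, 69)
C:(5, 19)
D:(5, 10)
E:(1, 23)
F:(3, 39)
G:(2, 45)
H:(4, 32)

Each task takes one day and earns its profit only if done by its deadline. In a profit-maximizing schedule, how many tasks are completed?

Profit order: B=69 G=45 F=39 H=32 E=23 C=19 A=12 D=10
Assign: B→slot 3, G→slot 2, F→slot 1, H→slot 4, E skipped, C→slot 5, A skipped, D skipped.
Slots: [1:F] [2:G] [3:B] [4:H] [5:C]
5 of 8 scheduled.

5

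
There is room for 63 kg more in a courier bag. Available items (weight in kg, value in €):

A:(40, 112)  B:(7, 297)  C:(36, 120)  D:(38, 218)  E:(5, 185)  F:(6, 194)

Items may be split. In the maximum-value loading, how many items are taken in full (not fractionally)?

4

Ratios (sorted): B 42.43, E 37.00, F 32.33, D 5.74, C 3.33, A 2.80
take B (7 @ 297); take E (5 @ 185); take F (6 @ 194); take D (38 @ 218); take 7/36 of C → 23.33. Capacity used 63/63.
4 item(s) taken whole; one partial (take 7/36 of C).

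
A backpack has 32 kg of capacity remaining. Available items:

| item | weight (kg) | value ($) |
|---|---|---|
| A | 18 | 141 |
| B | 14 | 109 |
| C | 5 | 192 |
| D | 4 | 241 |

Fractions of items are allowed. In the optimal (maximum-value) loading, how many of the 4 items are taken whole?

3

Ratios (sorted): D 60.25, C 38.40, A 7.83, B 7.79
take D (4 @ 241); take C (5 @ 192); take A (18 @ 141); take 5/14 of B → 38.93. Capacity used 32/32.
3 item(s) taken whole; one partial (take 5/14 of B).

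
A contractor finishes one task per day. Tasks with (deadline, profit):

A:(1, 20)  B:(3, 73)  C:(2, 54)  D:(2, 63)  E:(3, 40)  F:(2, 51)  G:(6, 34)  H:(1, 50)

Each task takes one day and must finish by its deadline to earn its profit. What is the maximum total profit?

224

By profit: B(d3,73), D(d2,63), C(d2,54), F(d2,51), H(d1,50), E(d3,40), G(d6,34), A(d1,20)
B→slot 3; D→slot 2; C→slot 1; F skipped; H skipped; E skipped; G→slot 6; A skipped.
Profit = 54 + 63 + 73 + 34 = 224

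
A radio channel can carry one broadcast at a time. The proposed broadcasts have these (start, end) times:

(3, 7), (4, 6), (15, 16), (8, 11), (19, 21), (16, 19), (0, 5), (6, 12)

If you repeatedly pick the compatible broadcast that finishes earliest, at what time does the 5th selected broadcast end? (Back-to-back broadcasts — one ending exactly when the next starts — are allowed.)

Order by finish time; keep every interval that doesn't clash with the previous kept one.
Sorted by end: (0,5)  (4,6)  (3,7)  (8,11)  (6,12)  (15,16)  (16,19)  (19,21)
take (0,5); skip (4,6); take (8,11); take (15,16); take (16,19); take (19,21).
Selected: (0,5) (8,11) (15,16) (16,19) (19,21)

21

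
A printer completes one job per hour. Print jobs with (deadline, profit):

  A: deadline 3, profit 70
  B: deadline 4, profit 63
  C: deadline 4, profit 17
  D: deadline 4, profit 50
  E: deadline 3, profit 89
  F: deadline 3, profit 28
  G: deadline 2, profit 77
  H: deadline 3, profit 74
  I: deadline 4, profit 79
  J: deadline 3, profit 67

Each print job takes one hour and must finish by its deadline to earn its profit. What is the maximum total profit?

319

Take jobs in profit order; each goes to the latest open slot no later than its deadline.
Profit order: E=89 I=79 G=77 H=74 A=70 J=67 B=63 D=50 F=28 C=17
Assign: E→slot 3, I→slot 4, G→slot 2, H→slot 1, A skipped, J skipped, B skipped, D skipped, F skipped, C skipped.
Slots: [1:H] [2:G] [3:E] [4:I]
Profit = 74 + 77 + 89 + 79 = 319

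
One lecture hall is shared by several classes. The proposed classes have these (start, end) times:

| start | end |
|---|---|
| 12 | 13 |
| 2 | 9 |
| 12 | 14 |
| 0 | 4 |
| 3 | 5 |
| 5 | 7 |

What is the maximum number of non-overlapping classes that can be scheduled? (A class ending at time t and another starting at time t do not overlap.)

Sort by end time and greedily take each interval whose start is ≥ the last chosen end.
By end time: (0,4), (3,5), (5,7), (2,9), (12,13), (12,14).
Pick (0,4); next start ≥ 4 → (5,7); next start ≥ 7 → (12,13).
Selected 3 classes.

3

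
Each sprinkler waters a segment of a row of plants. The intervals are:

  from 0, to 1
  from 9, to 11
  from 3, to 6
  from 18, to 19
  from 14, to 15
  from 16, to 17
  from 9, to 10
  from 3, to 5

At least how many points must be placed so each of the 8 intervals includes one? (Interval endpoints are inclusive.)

Process intervals by earliest right end; each time one isn't hit yet, stab at its right endpoint.
Sorted: [0,1] [3,5] [3,6] [9,10] [9,11] [14,15] [16,17] [18,19]
{[0,1]} hit by 1; {[3,5],[3,6]} hit by 5; {[9,10],[9,11]} hit by 10; {[14,15]} hit by 15; {[16,17]} hit by 17; {[18,19]} hit by 19.
Points: 1, 5, 10, 15, 17, 19 (6 total).

6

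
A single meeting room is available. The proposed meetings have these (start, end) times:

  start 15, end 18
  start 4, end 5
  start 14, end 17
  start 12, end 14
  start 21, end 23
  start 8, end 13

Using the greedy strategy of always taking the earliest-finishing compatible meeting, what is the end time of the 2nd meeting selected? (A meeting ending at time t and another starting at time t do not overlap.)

13

Sort by end time and greedily take each interval whose start is ≥ the last chosen end.
By end time: (4,5), (8,13), (12,14), (14,17), (15,18), (21,23).
Pick (4,5); next start ≥ 5 → (8,13); next start ≥ 13 → (14,17); next start ≥ 17 → (21,23).
Selected: (4,5) (8,13) (14,17) (21,23)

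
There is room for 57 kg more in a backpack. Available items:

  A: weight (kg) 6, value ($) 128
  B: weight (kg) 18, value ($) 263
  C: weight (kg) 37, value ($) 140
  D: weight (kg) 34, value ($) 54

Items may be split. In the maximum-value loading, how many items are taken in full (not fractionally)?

Order: A (128/6=21.33) > B (263/18=14.61) > C (140/37=3.78) > D (54/34=1.59)
Fill: take A (6 @ 128) → take B (18 @ 263) → take 33/37 of C → 124.86; 57/57 used.
2 item(s) taken whole; one partial (take 33/37 of C).

2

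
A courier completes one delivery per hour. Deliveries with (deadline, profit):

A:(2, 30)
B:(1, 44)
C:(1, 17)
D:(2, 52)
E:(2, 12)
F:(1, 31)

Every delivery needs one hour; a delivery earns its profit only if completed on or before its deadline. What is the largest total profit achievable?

Take jobs in profit order; each goes to the latest open slot no later than its deadline.
Profit order: D=52 B=44 F=31 A=30 C=17 E=12
Assign: D→slot 2, B→slot 1, F skipped, A skipped, C skipped, E skipped.
Slots: [1:B] [2:D]
Profit = 44 + 52 = 96

96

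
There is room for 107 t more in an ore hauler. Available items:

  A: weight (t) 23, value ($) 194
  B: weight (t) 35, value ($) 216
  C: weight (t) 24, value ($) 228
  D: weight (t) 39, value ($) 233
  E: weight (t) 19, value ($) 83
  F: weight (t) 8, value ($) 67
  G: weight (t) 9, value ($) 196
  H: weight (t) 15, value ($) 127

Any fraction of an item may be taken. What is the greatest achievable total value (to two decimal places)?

Greedy by value/weight ratio, highest first.
Order: G (196/9=21.78) > C (228/24=9.50) > H (127/15=8.47) > A (194/23=8.43) > F (67/8=8.38) > B (216/35=6.17) > D (233/39=5.97) > E (83/19=4.37)
Fill: take G (9 @ 196) → take C (24 @ 228) → take H (15 @ 127) → take A (23 @ 194) → take F (8 @ 67) → take 28/35 of B → 172.80; 107/107 used.
Total value = 984.80

984.80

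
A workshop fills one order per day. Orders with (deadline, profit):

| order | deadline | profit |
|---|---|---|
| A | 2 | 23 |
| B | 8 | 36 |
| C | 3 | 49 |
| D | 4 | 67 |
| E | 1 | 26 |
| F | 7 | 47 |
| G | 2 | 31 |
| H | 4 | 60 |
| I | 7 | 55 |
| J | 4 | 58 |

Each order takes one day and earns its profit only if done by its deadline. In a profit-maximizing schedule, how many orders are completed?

Profit order: D=67 H=60 J=58 I=55 C=49 F=47 B=36 G=31 E=26 A=23
Assign: D→slot 4, H→slot 3, J→slot 2, I→slot 7, C→slot 1, F→slot 6, B→slot 8, G skipped, E skipped, A skipped.
Slots: [1:C] [2:J] [3:H] [4:D] [6:F] [7:I] [8:B]
7 of 10 scheduled.

7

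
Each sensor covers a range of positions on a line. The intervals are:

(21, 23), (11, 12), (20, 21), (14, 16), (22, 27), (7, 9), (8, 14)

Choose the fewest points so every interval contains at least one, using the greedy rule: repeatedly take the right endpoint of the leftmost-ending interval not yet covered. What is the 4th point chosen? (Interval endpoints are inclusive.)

Sort by right endpoint; whenever an interval is uncovered, place a point at its right end.
Sorted: [7,9] [11,12] [8,14] [14,16] [20,21] [21,23] [22,27]
{[7,9]} hit by 9; {[11,12],[8,14]} hit by 12; {[14,16]} hit by 16; {[20,21],[21,23]} hit by 21; {[22,27]} hit by 27.
Points: 9, 12, 16, 21, 27 (5 total).

21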